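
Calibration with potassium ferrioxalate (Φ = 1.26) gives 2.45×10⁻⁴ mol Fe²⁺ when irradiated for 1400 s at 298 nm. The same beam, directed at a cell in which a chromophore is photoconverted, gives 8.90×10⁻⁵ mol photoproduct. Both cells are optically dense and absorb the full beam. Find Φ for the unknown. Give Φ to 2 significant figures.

Photons absorbed by the actinometer: 2.45×10⁻⁴ / 1.26 = 1.944×10⁻⁴ mol.
Φ(unknown) = 8.90×10⁻⁵ / 1.944×10⁻⁴ = 0.46.

Φ = 0.46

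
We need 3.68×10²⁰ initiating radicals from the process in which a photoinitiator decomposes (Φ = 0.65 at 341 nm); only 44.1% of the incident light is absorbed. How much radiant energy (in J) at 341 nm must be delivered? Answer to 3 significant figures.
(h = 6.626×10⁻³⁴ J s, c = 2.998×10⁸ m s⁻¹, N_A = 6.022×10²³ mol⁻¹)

Product: 3.68×10²⁰ / 6.022×10²³ = 6.111×10⁻⁴ mol.
Photons that must be absorbed: 6.111×10⁻⁴ / 0.65 = 9.402×10⁻⁴ mol.
Incident photons needed: 9.402×10⁻⁴ / 0.441 = 0.002132 mol.
Photon energy: hc/λ = 5.825×10⁻¹⁹ J; per mole, 3.508×10⁵ J mol⁻¹.
Energy required: 0.002132 × 3.508×10⁵ = 748 J.

748 J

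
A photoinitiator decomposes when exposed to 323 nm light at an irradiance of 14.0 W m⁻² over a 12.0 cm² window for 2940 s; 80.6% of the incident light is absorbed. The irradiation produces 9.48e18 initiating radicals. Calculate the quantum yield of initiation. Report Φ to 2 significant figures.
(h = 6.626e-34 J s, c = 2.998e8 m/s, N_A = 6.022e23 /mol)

Φ = 0.15

Product: 9.48e18 / 6.022e23 = 1.574e-5 mol.
Photon energy at 323 nm: hc/λ = (6.626e-34)(2.998e8)/(323e-9) = 6.150e-19 J.
Energy delivered: (14.0 W m⁻²)(12.0e-4 m²)(2940 s) = 49.39 J.
Photons incident: 49.39 / 6.150e-19 = 8.031e19, i.e. 8.031e19/6.022e23 = 1.334e-4 mol.
Photons absorbed: 0.806 × 1.334e-4 = 1.075e-4 mol.
Φ = 1.574e-5 mol / 1.075e-4 mol photons = 0.15.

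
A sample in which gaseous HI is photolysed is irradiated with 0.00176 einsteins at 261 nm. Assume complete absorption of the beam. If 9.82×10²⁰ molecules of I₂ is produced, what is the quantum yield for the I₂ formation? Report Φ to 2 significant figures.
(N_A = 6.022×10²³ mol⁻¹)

Φ = 0.93

Product: 9.82×10²⁰ / 6.022×10²³ = 0.001631 mol.
Φ = 0.001631 mol / 0.00176 mol photons = 0.93.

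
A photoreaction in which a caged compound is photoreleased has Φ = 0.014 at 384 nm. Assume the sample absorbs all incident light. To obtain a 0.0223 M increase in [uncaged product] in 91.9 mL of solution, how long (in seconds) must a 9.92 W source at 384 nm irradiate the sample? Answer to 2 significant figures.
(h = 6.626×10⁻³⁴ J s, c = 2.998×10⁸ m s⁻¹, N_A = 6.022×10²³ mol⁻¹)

Product: (0.0223 M)(0.0919 L) = 0.002049 mol.
Photons that must be absorbed: 0.002049 / 0.014 = 0.1464 mol.
Photon energy: hc/λ = 5.173×10⁻¹⁹ J; per mole, 3.115×10⁵ J mol⁻¹.
Energy required: 0.1464 × 3.115×10⁵ = 4.560×10⁴ J.
Time: 4.560×10⁴ J / 9.92 W = 4600 s.

t ≈ 4600 s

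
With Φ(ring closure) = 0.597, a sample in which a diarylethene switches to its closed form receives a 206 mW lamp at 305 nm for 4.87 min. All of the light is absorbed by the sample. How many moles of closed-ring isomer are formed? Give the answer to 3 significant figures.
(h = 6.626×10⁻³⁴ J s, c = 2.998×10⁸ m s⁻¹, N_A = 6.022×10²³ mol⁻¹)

9.16×10⁻⁵ mol

Photon energy at 305 nm: hc/λ = (6.626×10⁻³⁴)(2.998×10⁸)/(305×10⁻⁹) = 6.513×10⁻¹⁹ J.
Energy delivered: (206 mW)(292.2 s) = 60.19 J.
Photons incident: 60.19 / 6.513×10⁻¹⁹ = 9.242×10¹⁹, i.e. 9.242×10¹⁹/6.022×10²³ = 1.535×10⁻⁴ mol.
Product: Φ × n_abs = 0.597 × 1.535×10⁻⁴ = 9.164×10⁻⁵ mol.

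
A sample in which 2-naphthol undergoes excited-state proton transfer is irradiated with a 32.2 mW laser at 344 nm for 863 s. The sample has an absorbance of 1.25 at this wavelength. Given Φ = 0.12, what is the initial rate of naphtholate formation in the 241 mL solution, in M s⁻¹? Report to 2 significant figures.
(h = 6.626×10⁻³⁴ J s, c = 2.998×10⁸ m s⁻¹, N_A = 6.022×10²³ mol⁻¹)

4.4×10⁻⁸ M s⁻¹

Photon energy at 344 nm: hc/λ = (6.626×10⁻³⁴)(2.998×10⁸)/(344×10⁻⁹) = 5.775×10⁻¹⁹ J.
Energy delivered: (32.2 mW)(863 s) = 27.79 J.
Photons incident: 27.79 / 5.775×10⁻¹⁹ = 4.812×10¹⁹, i.e. 4.812×10¹⁹/6.022×10²³ = 7.991×10⁻⁵ mol.
Fraction absorbed: 1 − 10^(−1.25) = 0.9438.
Photons absorbed: 0.9438 × 7.991×10⁻⁵ = 7.542×10⁻⁵ mol.
Product formed: 0.12 × 7.542×10⁻⁵ = 9.050×10⁻⁶ mol.
Rate: 9.050×10⁻⁶ mol / (863 s × 0.241 L) = 4.4×10⁻⁸ M s⁻¹.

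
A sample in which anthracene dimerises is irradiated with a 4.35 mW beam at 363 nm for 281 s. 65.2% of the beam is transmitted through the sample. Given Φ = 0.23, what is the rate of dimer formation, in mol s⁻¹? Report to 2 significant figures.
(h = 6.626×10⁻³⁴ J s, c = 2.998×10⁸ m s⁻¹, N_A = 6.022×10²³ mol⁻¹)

1.1×10⁻⁹ mol s⁻¹

Photon energy at 363 nm: hc/λ = (6.626×10⁻³⁴)(2.998×10⁸)/(363×10⁻⁹) = 5.472×10⁻¹⁹ J.
Energy delivered: (4.35 mW)(281 s) = 1.222 J.
Photons incident: 1.222 / 5.472×10⁻¹⁹ = 2.233×10¹⁸, i.e. 2.233×10¹⁸/6.022×10²³ = 3.708×10⁻⁶ mol.
Fraction absorbed: 1 − 65.2/100 = 0.3480.
Photons absorbed: 0.3480 × 3.708×10⁻⁶ = 1.290×10⁻⁶ mol.
Product formed: 0.23 × 1.290×10⁻⁶ = 2.967×10⁻⁷ mol.
Rate: 2.967×10⁻⁷ / 281 s = 1.1×10⁻⁹ mol s⁻¹.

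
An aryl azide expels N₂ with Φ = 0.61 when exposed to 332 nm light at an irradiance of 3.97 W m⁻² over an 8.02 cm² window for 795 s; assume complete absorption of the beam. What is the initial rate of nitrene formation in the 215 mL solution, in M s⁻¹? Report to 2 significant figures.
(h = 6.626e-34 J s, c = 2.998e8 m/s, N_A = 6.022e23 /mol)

Photon energy at 332 nm: hc/λ = (6.626e-34)(2.998e8)/(332e-9) = 5.983e-19 J.
Energy delivered: (3.97 W m⁻²)(8.02e-4 m²)(795 s) = 2.531 J.
Photons incident: 2.531 / 5.983e-19 = 4.230e18, i.e. 4.230e18/6.022e23 = 7.024e-6 mol.
Product formed: 0.61 × 7.024e-6 = 4.285e-6 mol.
Rate: 4.285e-6 mol / (795 s × 0.215 L) = 2.5e-8 M s⁻¹.

2.5e-8 M s⁻¹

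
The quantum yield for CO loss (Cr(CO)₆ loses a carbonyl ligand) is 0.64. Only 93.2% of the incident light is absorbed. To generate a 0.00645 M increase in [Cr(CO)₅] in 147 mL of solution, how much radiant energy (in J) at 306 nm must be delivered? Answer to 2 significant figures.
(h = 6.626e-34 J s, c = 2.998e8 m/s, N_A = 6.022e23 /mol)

620 J

Product: (0.00645 M)(0.147 L) = 9.481e-4 mol.
Photons that must be absorbed: 9.481e-4 / 0.64 = 0.001481 mol.
Incident photons needed: 0.001481 / 0.932 = 0.001589 mol.
Photon energy: hc/λ = 6.492e-19 J; per mole, 3.909e5 J mol⁻¹.
Energy required: 0.001589 × 3.909e5 = 620 J.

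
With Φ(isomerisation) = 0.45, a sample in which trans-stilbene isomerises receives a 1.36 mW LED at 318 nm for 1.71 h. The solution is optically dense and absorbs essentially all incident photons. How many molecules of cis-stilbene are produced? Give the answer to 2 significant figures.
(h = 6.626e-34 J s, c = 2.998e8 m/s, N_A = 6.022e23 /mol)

Photon energy at 318 nm: hc/λ = (6.626e-34)(2.998e8)/(318e-9) = 6.247e-19 J.
Energy delivered: (1.36 mW)(6156 s) = 8.372 J.
Photons incident: 8.372 / 6.247e-19 = 1.340e19, i.e. 1.340e19/6.022e23 = 2.225e-5 mol.
Product: Φ × n_abs = 0.45 × 2.225e-5 = 1.001e-5 mol.
As a count: 1.001e-5 × 6.022e23 = 6.0e18.

6.0e18 molecules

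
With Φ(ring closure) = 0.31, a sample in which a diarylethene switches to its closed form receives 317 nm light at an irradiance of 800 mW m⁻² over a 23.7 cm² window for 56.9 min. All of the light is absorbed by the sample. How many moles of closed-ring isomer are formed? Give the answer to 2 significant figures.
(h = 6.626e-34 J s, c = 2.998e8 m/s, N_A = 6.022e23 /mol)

5.3e-6 mol

Photon energy at 317 nm: hc/λ = (6.626e-34)(2.998e8)/(317e-9) = 6.266e-19 J.
Energy delivered: (800 mW m⁻²)(23.7e-4 m²)(3414 s) = 6.473 J.
Photons incident: 6.473 / 6.266e-19 = 1.033e19, i.e. 1.033e19/6.022e23 = 1.715e-5 mol.
Product: Φ × n_abs = 0.31 × 1.715e-5 = 5.317e-6 mol.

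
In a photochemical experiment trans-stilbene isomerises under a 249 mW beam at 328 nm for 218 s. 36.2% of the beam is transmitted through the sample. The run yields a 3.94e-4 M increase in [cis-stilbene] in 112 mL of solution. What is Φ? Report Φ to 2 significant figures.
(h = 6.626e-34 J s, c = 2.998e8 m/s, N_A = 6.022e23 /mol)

Φ = 0.46

Product: (3.94e-4 M)(0.112 L) = 4.413e-5 mol.
Photon energy at 328 nm: hc/λ = (6.626e-34)(2.998e8)/(328e-9) = 6.056e-19 J.
Energy delivered: (249 mW)(218 s) = 54.28 J.
Photons incident: 54.28 / 6.056e-19 = 8.963e19, i.e. 8.963e19/6.022e23 = 1.488e-4 mol.
Fraction absorbed: 1 − 36.2/100 = 0.6380.
Photons absorbed: 0.6380 × 1.488e-4 = 9.493e-5 mol.
Φ = 4.413e-5 mol / 9.493e-5 mol photons = 0.46.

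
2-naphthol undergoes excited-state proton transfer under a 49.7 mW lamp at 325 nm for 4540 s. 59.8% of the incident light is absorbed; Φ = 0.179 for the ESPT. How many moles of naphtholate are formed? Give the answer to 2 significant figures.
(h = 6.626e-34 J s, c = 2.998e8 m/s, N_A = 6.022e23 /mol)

6.6e-5 mol

Photon energy at 325 nm: hc/λ = (6.626e-34)(2.998e8)/(325e-9) = 6.112e-19 J.
Energy delivered: (49.7 mW)(4540 s) = 225.6 J.
Photons incident: 225.6 / 6.112e-19 = 3.691e20, i.e. 3.691e20/6.022e23 = 6.129e-4 mol.
Photons absorbed: 0.598 × 6.129e-4 = 3.665e-4 mol.
Product: Φ × n_abs = 0.179 × 3.665e-4 = 6.560e-5 mol.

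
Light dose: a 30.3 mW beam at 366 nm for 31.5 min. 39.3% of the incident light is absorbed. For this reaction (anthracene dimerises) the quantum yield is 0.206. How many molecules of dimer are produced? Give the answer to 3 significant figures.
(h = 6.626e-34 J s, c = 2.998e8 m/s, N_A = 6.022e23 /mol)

Photon energy at 366 nm: hc/λ = (6.626e-34)(2.998e8)/(366e-9) = 5.428e-19 J.
Energy delivered: (30.3 mW)(1890 s) = 57.27 J.
Photons incident: 57.27 / 5.428e-19 = 1.055e20, i.e. 1.055e20/6.022e23 = 1.752e-4 mol.
Photons absorbed: 0.393 × 1.752e-4 = 6.885e-5 mol.
Product: Φ × n_abs = 0.206 × 6.885e-5 = 1.418e-5 mol.
As a count: 1.418e-5 × 6.022e23 = 8.54e18.

8.54e18 molecules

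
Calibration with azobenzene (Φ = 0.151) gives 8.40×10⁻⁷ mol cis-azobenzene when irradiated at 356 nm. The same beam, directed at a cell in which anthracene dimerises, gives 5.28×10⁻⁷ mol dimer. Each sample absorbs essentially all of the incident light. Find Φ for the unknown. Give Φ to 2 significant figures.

Photons absorbed by the actinometer: 8.40×10⁻⁷ / 0.151 = 5.563×10⁻⁶ mol.
Φ(unknown) = 5.28×10⁻⁷ / 5.563×10⁻⁶ = 0.095.

Φ = 0.095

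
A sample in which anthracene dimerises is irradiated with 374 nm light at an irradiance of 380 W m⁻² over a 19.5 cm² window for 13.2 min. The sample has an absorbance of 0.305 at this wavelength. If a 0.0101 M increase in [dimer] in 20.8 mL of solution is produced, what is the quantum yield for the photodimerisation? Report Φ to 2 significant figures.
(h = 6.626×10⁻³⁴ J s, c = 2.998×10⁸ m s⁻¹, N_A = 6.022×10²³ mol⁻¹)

Φ = 0.23

Product: (0.0101 M)(0.0208 L) = 2.101×10⁻⁴ mol.
Photon energy at 374 nm: hc/λ = (6.626×10⁻³⁴)(2.998×10⁸)/(374×10⁻⁹) = 5.311×10⁻¹⁹ J.
Energy delivered: (380 W m⁻²)(19.5×10⁻⁴ m²)(792 s) = 586.9 J.
Photons incident: 586.9 / 5.311×10⁻¹⁹ = 1.105×10²¹, i.e. 1.105×10²¹/6.022×10²³ = 0.001835 mol.
Fraction absorbed: 1 − 10^(−0.305) = 0.5045.
Photons absorbed: 0.5045 × 0.001835 = 9.258×10⁻⁴ mol.
Φ = 2.101×10⁻⁴ mol / 9.258×10⁻⁴ mol photons = 0.23.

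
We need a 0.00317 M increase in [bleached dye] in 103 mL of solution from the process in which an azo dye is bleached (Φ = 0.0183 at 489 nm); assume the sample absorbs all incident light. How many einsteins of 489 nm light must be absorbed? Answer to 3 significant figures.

0.0178 einstein

Product: (0.00317 M)(0.103 L) = 3.265×10⁻⁴ mol.
Photons that must be absorbed: 3.265×10⁻⁴ / 0.0183 = 0.01784 mol.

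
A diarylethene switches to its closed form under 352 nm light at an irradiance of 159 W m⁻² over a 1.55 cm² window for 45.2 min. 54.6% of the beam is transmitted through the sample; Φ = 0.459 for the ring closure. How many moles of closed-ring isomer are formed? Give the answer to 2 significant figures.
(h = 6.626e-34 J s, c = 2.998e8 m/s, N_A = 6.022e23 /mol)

Photon energy at 352 nm: hc/λ = (6.626e-34)(2.998e8)/(352e-9) = 5.643e-19 J.
Energy delivered: (159 W m⁻²)(1.55e-4 m²)(2712 s) = 66.84 J.
Photons incident: 66.84 / 5.643e-19 = 1.184e20, i.e. 1.184e20/6.022e23 = 1.966e-4 mol.
Fraction absorbed: 1 − 54.6/100 = 0.4540.
Photons absorbed: 0.4540 × 1.966e-4 = 8.926e-5 mol.
Product: Φ × n_abs = 0.459 × 8.926e-5 = 4.097e-5 mol.

4.1e-5 mol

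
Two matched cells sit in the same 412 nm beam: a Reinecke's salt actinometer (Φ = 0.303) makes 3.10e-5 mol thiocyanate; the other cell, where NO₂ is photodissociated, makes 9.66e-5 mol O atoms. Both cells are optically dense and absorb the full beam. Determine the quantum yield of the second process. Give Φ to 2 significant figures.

Φ = 0.94

Photons absorbed by the actinometer: 3.10e-5 / 0.303 = 1.023e-4 mol.
Φ(unknown) = 9.66e-5 / 1.023e-4 = 0.94.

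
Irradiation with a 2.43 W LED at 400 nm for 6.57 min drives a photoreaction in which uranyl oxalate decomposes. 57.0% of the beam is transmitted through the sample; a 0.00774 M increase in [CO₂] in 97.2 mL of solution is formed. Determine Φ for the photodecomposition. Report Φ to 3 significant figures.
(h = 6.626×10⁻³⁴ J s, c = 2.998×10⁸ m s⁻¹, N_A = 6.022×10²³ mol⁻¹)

Φ = 0.546

Product: (0.00774 M)(0.0972 L) = 7.523×10⁻⁴ mol.
Photon energy at 400 nm: hc/λ = (6.626×10⁻³⁴)(2.998×10⁸)/(400×10⁻⁹) = 4.966×10⁻¹⁹ J.
Energy delivered: (2.43 W)(394.2 s) = 957.9 J.
Photons incident: 957.9 / 4.966×10⁻¹⁹ = 1.929×10²¹, i.e. 1.929×10²¹/6.022×10²³ = 0.003203 mol.
Fraction absorbed: 1 − 57.0/100 = 0.4300.
Photons absorbed: 0.4300 × 0.003203 = 0.001377 mol.
Φ = 7.523×10⁻⁴ mol / 0.001377 mol photons = 0.546.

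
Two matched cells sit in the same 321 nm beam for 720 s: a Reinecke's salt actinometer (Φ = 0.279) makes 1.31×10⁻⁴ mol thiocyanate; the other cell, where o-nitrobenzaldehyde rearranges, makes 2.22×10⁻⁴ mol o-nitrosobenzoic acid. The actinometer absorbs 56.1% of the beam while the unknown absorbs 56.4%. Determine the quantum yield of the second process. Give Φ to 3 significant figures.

Photons absorbed by the actinometer: 1.31×10⁻⁴ / 0.279 = 4.695×10⁻⁴ mol.
Incident flux: 4.695×10⁻⁴ / 0.561 = 8.369×10⁻⁴ einstein.
Absorbed by unknown: 0.564 × 8.369×10⁻⁴ = 4.720×10⁻⁴ mol.
Φ(unknown) = 2.22×10⁻⁴ / 4.720×10⁻⁴ = 0.470.

Φ = 0.470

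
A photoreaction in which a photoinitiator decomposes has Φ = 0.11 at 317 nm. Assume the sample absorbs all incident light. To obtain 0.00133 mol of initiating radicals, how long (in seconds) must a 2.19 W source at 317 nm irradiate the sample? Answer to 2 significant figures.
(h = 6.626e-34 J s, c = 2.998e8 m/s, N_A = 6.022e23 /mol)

Photons that must be absorbed: 0.00133 / 0.11 = 0.01209 mol.
Photon energy: hc/λ = 6.266e-19 J; per mole, 3.773e5 J mol⁻¹.
Energy required: 0.01209 × 3.773e5 = 4562 J.
Time: 4562 J / 2.19 W = 2100 s.

t ≈ 2100 s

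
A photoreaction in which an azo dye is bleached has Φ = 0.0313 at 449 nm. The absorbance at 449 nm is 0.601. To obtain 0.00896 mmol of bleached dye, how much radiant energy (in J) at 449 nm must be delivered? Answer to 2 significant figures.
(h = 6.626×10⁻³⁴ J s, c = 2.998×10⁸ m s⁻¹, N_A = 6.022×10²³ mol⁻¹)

100 J

Product: 0.00896 mmol = 8.96×10⁻⁶ mol.
Photons that must be absorbed: 8.96×10⁻⁶ / 0.0313 = 2.863×10⁻⁴ mol.
Fraction absorbed: 1 − 10^(−0.601) = 0.7494.
Incident photons needed: 2.863×10⁻⁴ / 0.7494 = 3.820×10⁻⁴ mol.
Photon energy: hc/λ = 4.424×10⁻¹⁹ J; per mole, 2.664×10⁵ J mol⁻¹.
Energy required: 3.820×10⁻⁴ × 2.664×10⁵ = 100 J.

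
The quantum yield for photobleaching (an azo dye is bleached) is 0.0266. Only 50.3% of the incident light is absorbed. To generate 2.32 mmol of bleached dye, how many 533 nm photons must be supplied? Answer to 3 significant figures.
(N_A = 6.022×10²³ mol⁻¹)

Product: 2.32 mmol = 0.00232 mol.
Photons that must be absorbed: 0.00232 / 0.0266 = 0.08722 mol.
Incident photons needed: 0.08722 / 0.503 = 0.1734 mol.
Photon count: 0.1734 × 6.022×10²³ = 1.04×10²³.

1.04×10²³ photons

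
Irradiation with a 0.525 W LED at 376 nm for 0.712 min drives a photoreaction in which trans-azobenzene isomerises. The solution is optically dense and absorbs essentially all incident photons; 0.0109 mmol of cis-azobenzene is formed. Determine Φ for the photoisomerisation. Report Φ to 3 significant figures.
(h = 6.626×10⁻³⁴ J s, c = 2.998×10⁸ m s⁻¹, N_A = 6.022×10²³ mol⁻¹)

Φ = 0.155

Product: 0.0109 mmol = 1.09×10⁻⁵ mol.
Photon energy at 376 nm: hc/λ = (6.626×10⁻³⁴)(2.998×10⁸)/(376×10⁻⁹) = 5.283×10⁻¹⁹ J.
Energy delivered: (0.525 W)(42.72 s) = 22.43 J.
Photons incident: 22.43 / 5.283×10⁻¹⁹ = 4.246×10¹⁹, i.e. 4.246×10¹⁹/6.022×10²³ = 7.051×10⁻⁵ mol.
Φ = 1.09×10⁻⁵ mol / 7.051×10⁻⁵ mol photons = 0.155.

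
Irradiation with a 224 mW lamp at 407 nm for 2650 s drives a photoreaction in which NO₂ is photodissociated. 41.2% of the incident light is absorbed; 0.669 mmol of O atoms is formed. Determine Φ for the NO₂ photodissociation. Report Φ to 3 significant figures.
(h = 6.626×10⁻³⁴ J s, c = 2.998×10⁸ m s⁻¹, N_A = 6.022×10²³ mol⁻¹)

Product: 0.669 mmol = 6.69×10⁻⁴ mol.
Photon energy at 407 nm: hc/λ = (6.626×10⁻³⁴)(2.998×10⁸)/(407×10⁻⁹) = 4.881×10⁻¹⁹ J.
Energy delivered: (224 mW)(2650 s) = 593.6 J.
Photons incident: 593.6 / 4.881×10⁻¹⁹ = 1.216×10²¹, i.e. 1.216×10²¹/6.022×10²³ = 0.002019 mol.
Photons absorbed: 0.412 × 0.002019 = 8.318×10⁻⁴ mol.
Φ = 6.69×10⁻⁴ mol / 8.318×10⁻⁴ mol photons = 0.804.

Φ = 0.804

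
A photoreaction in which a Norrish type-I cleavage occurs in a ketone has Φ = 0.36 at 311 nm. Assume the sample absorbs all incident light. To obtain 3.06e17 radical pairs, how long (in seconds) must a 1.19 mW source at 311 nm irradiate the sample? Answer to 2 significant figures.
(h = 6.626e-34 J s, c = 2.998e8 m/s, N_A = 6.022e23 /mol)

t ≈ 460 s

Product: 3.06e17 / 6.022e23 = 5.081e-7 mol.
Photons that must be absorbed: 5.081e-7 / 0.36 = 1.411e-6 mol.
Photon energy: hc/λ = 6.387e-19 J; per mole, 3.846e5 J mol⁻¹.
Energy required: 1.411e-6 × 3.846e5 = 0.5427 J.
Time: 0.5427 J / 0.00119 W = 460 s.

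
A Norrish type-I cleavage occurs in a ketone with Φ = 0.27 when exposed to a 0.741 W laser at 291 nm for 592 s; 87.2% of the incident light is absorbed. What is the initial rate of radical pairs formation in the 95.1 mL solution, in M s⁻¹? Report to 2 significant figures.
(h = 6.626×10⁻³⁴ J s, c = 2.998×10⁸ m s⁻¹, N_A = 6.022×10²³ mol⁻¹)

Photon energy at 291 nm: hc/λ = (6.626×10⁻³⁴)(2.998×10⁸)/(291×10⁻⁹) = 6.826×10⁻¹⁹ J.
Energy delivered: (0.741 W)(592 s) = 438.7 J.
Photons incident: 438.7 / 6.826×10⁻¹⁹ = 6.427×10²⁰, i.e. 6.427×10²⁰/6.022×10²³ = 0.001067 mol.
Photons absorbed: 0.872 × 0.001067 = 9.304×10⁻⁴ mol.
Product formed: 0.27 × 9.304×10⁻⁴ = 2.512×10⁻⁴ mol.
Rate: 2.512×10⁻⁴ mol / (592 s × 0.0951 L) = 4.5×10⁻⁶ M s⁻¹.

4.5×10⁻⁶ M s⁻¹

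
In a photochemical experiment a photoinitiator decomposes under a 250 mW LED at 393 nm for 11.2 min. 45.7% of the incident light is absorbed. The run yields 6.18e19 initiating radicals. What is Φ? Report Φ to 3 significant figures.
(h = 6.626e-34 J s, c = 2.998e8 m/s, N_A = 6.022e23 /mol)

Φ = 0.407

Product: 6.18e19 / 6.022e23 = 1.026e-4 mol.
Photon energy at 393 nm: hc/λ = (6.626e-34)(2.998e8)/(393e-9) = 5.055e-19 J.
Energy delivered: (250 mW)(672 s) = 168.0 J.
Photons incident: 168.0 / 5.055e-19 = 3.323e20, i.e. 3.323e20/6.022e23 = 5.518e-4 mol.
Photons absorbed: 0.457 × 5.518e-4 = 2.522e-4 mol.
Φ = 1.026e-4 mol / 2.522e-4 mol photons = 0.407.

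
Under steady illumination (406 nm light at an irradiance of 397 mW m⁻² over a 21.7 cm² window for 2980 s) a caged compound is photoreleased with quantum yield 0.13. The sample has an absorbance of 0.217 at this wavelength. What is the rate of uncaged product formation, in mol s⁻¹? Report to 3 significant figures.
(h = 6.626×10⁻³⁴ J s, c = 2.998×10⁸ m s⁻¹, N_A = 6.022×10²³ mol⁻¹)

1.49×10⁻¹⁰ mol s⁻¹

Photon energy at 406 nm: hc/λ = (6.626×10⁻³⁴)(2.998×10⁸)/(406×10⁻⁹) = 4.893×10⁻¹⁹ J.
Energy delivered: (397 mW m⁻²)(21.7×10⁻⁴ m²)(2980 s) = 2.567 J.
Photons incident: 2.567 / 4.893×10⁻¹⁹ = 5.246×10¹⁸, i.e. 5.246×10¹⁸/6.022×10²³ = 8.711×10⁻⁶ mol.
Fraction absorbed: 1 − 10^(−0.217) = 0.3933.
Photons absorbed: 0.3933 × 8.711×10⁻⁶ = 3.426×10⁻⁶ mol.
Product formed: 0.13 × 3.426×10⁻⁶ = 4.454×10⁻⁷ mol.
Rate: 4.454×10⁻⁷ / 2980 s = 1.49×10⁻¹⁰ mol s⁻¹.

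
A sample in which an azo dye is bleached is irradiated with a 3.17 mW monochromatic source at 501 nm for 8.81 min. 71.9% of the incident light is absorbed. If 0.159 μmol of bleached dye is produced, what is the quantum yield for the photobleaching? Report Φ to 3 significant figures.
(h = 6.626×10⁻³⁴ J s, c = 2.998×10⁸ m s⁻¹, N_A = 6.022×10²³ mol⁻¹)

Φ = 0.0315

Product: 0.159 μmol = 1.59×10⁻⁷ mol.
Photon energy at 501 nm: hc/λ = (6.626×10⁻³⁴)(2.998×10⁸)/(501×10⁻⁹) = 3.965×10⁻¹⁹ J.
Energy delivered: (3.17 mW)(528.6 s) = 1.676 J.
Photons incident: 1.676 / 3.965×10⁻¹⁹ = 4.227×10¹⁸, i.e. 4.227×10¹⁸/6.022×10²³ = 7.019×10⁻⁶ mol.
Photons absorbed: 0.719 × 7.019×10⁻⁶ = 5.047×10⁻⁶ mol.
Φ = 1.59×10⁻⁷ mol / 5.047×10⁻⁶ mol photons = 0.0315.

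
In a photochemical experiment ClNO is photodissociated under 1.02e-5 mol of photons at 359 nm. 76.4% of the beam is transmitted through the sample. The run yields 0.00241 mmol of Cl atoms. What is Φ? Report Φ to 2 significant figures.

Product: 0.00241 mmol = 2.41e-6 mol.
Fraction absorbed: 1 − 76.4/100 = 0.2360.
Photons absorbed: 0.2360 × 1.02e-5 = 2.407e-6 mol.
Φ = 2.41e-6 mol / 2.407e-6 mol photons = 1.0.

Φ = 1.0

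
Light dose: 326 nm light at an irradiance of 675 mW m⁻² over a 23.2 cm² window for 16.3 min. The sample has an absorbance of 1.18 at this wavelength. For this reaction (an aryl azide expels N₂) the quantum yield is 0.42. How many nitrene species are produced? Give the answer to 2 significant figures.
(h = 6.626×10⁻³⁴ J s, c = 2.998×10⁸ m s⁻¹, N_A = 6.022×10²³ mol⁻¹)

9.9×10¹⁷ species

Photon energy at 326 nm: hc/λ = (6.626×10⁻³⁴)(2.998×10⁸)/(326×10⁻⁹) = 6.093×10⁻¹⁹ J.
Energy delivered: (675 mW m⁻²)(23.2×10⁻⁴ m²)(978 s) = 1.532 J.
Photons incident: 1.532 / 6.093×10⁻¹⁹ = 2.514×10¹⁸, i.e. 2.514×10¹⁸/6.022×10²³ = 4.175×10⁻⁶ mol.
Fraction absorbed: 1 − 10^(−1.18) = 0.9339.
Photons absorbed: 0.9339 × 4.175×10⁻⁶ = 3.899×10⁻⁶ mol.
Product: Φ × n_abs = 0.42 × 3.899×10⁻⁶ = 1.638×10⁻⁶ mol.
As a count: 1.638×10⁻⁶ × 6.022×10²³ = 9.9×10¹⁷.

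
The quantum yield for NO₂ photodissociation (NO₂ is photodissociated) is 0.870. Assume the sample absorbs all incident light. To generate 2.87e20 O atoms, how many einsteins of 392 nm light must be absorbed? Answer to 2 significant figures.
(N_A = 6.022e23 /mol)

Product: 2.87e20 / 6.022e23 = 4.766e-4 mol.
Photons that must be absorbed: 4.766e-4 / 0.870 = 5.478e-4 mol.

5.5e-4 einstein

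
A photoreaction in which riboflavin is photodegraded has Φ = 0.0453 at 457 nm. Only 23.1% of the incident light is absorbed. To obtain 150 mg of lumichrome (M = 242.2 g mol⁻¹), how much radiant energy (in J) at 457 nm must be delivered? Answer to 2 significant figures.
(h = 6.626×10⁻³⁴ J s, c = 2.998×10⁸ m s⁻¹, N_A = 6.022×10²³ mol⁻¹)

1.5×10⁴ J

Product: 150 mg / 242.2 g mol⁻¹ = 6.193×10⁻⁴ mol.
Photons that must be absorbed: 6.193×10⁻⁴ / 0.0453 = 0.01367 mol.
Incident photons needed: 0.01367 / 0.231 = 0.05918 mol.
Photon energy: hc/λ = 4.347×10⁻¹⁹ J; per mole, 2.618×10⁵ J mol⁻¹.
Energy required: 0.05918 × 2.618×10⁵ = 1.5×10⁴ J.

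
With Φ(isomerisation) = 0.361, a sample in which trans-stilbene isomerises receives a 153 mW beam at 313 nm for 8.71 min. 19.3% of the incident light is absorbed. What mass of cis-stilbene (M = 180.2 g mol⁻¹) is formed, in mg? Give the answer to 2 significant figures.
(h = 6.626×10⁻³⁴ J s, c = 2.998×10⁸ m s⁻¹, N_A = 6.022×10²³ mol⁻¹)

Photon energy at 313 nm: hc/λ = (6.626×10⁻³⁴)(2.998×10⁸)/(313×10⁻⁹) = 6.347×10⁻¹⁹ J.
Energy delivered: (153 mW)(522.6 s) = 79.96 J.
Photons incident: 79.96 / 6.347×10⁻¹⁹ = 1.260×10²⁰, i.e. 1.260×10²⁰/6.022×10²³ = 2.092×10⁻⁴ mol.
Photons absorbed: 0.193 × 2.092×10⁻⁴ = 4.038×10⁻⁵ mol.
Product: Φ × n_abs = 0.361 × 4.038×10⁻⁵ = 1.458×10⁻⁵ mol.
Mass: 1.458×10⁻⁵ × 180.2 = 0.002627 g = 2.6 mg.

2.6 mg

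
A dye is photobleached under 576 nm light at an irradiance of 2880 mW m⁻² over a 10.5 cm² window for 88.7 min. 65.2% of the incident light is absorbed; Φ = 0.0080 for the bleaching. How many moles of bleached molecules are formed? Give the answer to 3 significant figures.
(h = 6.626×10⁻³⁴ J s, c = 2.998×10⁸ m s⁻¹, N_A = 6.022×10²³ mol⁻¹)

Photon energy at 576 nm: hc/λ = (6.626×10⁻³⁴)(2.998×10⁸)/(576×10⁻⁹) = 3.449×10⁻¹⁹ J.
Energy delivered: (2880 mW m⁻²)(10.5×10⁻⁴ m²)(5322 s) = 16.09 J.
Photons incident: 16.09 / 3.449×10⁻¹⁹ = 4.665×10¹⁹, i.e. 4.665×10¹⁹/6.022×10²³ = 7.747×10⁻⁵ mol.
Photons absorbed: 0.652 × 7.747×10⁻⁵ = 5.051×10⁻⁵ mol.
Product: Φ × n_abs = 0.0080 × 5.051×10⁻⁵ = 4.041×10⁻⁷ mol.

4.04×10⁻⁷ mol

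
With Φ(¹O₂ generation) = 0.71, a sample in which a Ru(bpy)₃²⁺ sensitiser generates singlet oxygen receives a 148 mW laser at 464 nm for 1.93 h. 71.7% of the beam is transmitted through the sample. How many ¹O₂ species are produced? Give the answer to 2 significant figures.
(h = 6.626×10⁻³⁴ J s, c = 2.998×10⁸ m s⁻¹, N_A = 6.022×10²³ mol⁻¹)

Photon energy at 464 nm: hc/λ = (6.626×10⁻³⁴)(2.998×10⁸)/(464×10⁻⁹) = 4.281×10⁻¹⁹ J.
Energy delivered: (148 mW)(6948 s) = 1028 J.
Photons incident: 1028 / 4.281×10⁻¹⁹ = 2.401×10²¹, i.e. 2.401×10²¹/6.022×10²³ = 0.003987 mol.
Fraction absorbed: 1 − 71.7/100 = 0.2830.
Photons absorbed: 0.2830 × 0.003987 = 0.001128 mol.
Product: Φ × n_abs = 0.71 × 0.001128 = 8.009×10⁻⁴ mol.
As a count: 8.009×10⁻⁴ × 6.022×10²³ = 4.8×10²⁰.

4.8×10²⁰ species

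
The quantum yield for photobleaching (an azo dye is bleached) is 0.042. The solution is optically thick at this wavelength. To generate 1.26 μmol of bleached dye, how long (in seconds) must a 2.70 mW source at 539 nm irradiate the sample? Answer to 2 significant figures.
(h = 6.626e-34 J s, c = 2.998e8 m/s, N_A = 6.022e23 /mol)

Product: 1.26 μmol = 1.26e-6 mol.
Photons that must be absorbed: 1.26e-6 / 0.042 = 3.000e-5 mol.
Photon energy: hc/λ = 3.685e-19 J; per mole, 2.219e5 J mol⁻¹.
Energy required: 3.000e-5 × 2.219e5 = 6.657 J.
Time: 6.657 J / 0.0027 W = 2500 s.

t ≈ 2500 s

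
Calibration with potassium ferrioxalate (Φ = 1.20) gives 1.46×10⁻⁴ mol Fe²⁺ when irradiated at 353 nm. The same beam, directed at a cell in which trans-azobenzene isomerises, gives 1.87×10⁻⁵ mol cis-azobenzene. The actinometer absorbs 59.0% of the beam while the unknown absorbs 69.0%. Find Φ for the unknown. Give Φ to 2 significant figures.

Photons absorbed by the actinometer: 1.46×10⁻⁴ / 1.20 = 1.217×10⁻⁴ mol.
Incident flux: 1.217×10⁻⁴ / 0.590 = 2.063×10⁻⁴ einstein.
Absorbed by unknown: 0.690 × 2.063×10⁻⁴ = 1.423×10⁻⁴ mol.
Φ(unknown) = 1.87×10⁻⁵ / 1.423×10⁻⁴ = 0.13.

Φ = 0.13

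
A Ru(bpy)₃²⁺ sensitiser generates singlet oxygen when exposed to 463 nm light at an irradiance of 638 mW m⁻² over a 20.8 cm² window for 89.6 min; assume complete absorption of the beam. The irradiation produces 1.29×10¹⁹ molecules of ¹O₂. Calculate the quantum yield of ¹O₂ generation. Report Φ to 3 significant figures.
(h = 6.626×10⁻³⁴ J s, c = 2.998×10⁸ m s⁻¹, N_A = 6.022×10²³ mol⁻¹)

Φ = 0.776

Product: 1.29×10¹⁹ / 6.022×10²³ = 2.142×10⁻⁵ mol.
Photon energy at 463 nm: hc/λ = (6.626×10⁻³⁴)(2.998×10⁸)/(463×10⁻⁹) = 4.290×10⁻¹⁹ J.
Energy delivered: (638 mW m⁻²)(20.8×10⁻⁴ m²)(5376 s) = 7.134 J.
Photons incident: 7.134 / 4.290×10⁻¹⁹ = 1.663×10¹⁹, i.e. 1.663×10¹⁹/6.022×10²³ = 2.762×10⁻⁵ mol.
Φ = 2.142×10⁻⁵ mol / 2.762×10⁻⁵ mol photons = 0.776.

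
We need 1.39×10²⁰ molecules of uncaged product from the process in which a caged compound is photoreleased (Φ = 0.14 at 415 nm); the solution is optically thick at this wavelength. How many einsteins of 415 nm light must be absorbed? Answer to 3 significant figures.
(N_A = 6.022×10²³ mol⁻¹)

Product: 1.39×10²⁰ / 6.022×10²³ = 2.308×10⁻⁴ mol.
Photons that must be absorbed: 2.308×10⁻⁴ / 0.14 = 0.001649 mol.

0.00165 einstein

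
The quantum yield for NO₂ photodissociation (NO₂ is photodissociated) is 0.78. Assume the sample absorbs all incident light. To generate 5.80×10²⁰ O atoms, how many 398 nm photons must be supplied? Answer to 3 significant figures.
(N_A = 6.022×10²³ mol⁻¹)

7.44×10²⁰ photons

Product: 5.80×10²⁰ / 6.022×10²³ = 9.631×10⁻⁴ mol.
Photons that must be absorbed: 9.631×10⁻⁴ / 0.78 = 0.001235 mol.
Photon count: 0.001235 × 6.022×10²³ = 7.44×10²⁰.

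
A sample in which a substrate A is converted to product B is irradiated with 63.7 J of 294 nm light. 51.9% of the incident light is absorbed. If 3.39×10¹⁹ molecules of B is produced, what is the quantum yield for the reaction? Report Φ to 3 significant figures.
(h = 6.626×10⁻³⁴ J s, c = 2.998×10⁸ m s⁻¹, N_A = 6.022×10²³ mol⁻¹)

Product: 3.39×10¹⁹ / 6.022×10²³ = 5.629×10⁻⁵ mol.
Photon energy at 294 nm: hc/λ = (6.626×10⁻³⁴)(2.998×10⁸)/(294×10⁻⁹) = 6.757×10⁻¹⁹ J.
Photons incident: 63.7 / 6.757×10⁻¹⁹ = 9.427×10¹⁹, i.e. 9.427×10¹⁹/6.022×10²³ = 1.565×10⁻⁴ mol.
Photons absorbed: 0.519 × 1.565×10⁻⁴ = 8.122×10⁻⁵ mol.
Φ = 5.629×10⁻⁵ mol / 8.122×10⁻⁵ mol photons = 0.693.

Φ = 0.693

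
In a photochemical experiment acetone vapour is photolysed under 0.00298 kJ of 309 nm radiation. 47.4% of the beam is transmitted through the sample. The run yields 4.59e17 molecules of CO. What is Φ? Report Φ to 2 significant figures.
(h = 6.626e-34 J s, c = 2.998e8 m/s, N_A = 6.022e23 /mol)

Φ = 0.19

Product: 4.59e17 / 6.022e23 = 7.622e-7 mol.
Photon energy at 309 nm: hc/λ = (6.626e-34)(2.998e8)/(309e-9) = 6.429e-19 J.
Incident energy: 0.00298 kJ = 2.98 J.
Photons incident: 2.98 / 6.429e-19 = 4.635e18, i.e. 4.635e18/6.022e23 = 7.697e-6 mol.
Fraction absorbed: 1 − 47.4/100 = 0.5260.
Photons absorbed: 0.5260 × 7.697e-6 = 4.049e-6 mol.
Φ = 7.622e-7 mol / 4.049e-6 mol photons = 0.19.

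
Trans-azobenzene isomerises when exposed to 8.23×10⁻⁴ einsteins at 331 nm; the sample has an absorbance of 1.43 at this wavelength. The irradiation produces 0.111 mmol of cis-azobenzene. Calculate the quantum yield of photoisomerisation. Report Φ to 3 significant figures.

Product: 0.111 mmol = 1.11×10⁻⁴ mol.
Fraction absorbed: 1 − 10^(−1.43) = 0.9628.
Photons absorbed: 0.9628 × 8.23×10⁻⁴ = 7.924×10⁻⁴ mol.
Φ = 1.11×10⁻⁴ mol / 7.924×10⁻⁴ mol photons = 0.140.

Φ = 0.140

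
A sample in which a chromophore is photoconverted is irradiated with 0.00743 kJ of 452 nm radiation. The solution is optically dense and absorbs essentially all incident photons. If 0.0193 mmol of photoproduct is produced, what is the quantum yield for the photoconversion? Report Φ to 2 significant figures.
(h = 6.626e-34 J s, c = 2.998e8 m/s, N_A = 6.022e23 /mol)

Φ = 0.69

Product: 0.0193 mmol = 1.93e-5 mol.
Photon energy at 452 nm: hc/λ = (6.626e-34)(2.998e8)/(452e-9) = 4.395e-19 J.
Incident energy: 0.00743 kJ = 7.43 J.
Photons incident: 7.43 / 4.395e-19 = 1.691e19, i.e. 1.691e19/6.022e23 = 2.808e-5 mol.
Φ = 1.93e-5 mol / 2.808e-5 mol photons = 0.69.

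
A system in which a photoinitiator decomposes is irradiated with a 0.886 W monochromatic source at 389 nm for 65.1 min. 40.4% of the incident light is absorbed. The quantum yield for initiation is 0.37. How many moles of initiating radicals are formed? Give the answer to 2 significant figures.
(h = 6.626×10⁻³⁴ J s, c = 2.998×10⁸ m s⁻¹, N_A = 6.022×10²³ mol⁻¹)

0.0017 mol

Photon energy at 389 nm: hc/λ = (6.626×10⁻³⁴)(2.998×10⁸)/(389×10⁻⁹) = 5.107×10⁻¹⁹ J.
Energy delivered: (0.886 W)(3906 s) = 3461 J.
Photons incident: 3461 / 5.107×10⁻¹⁹ = 6.777×10²¹, i.e. 6.777×10²¹/6.022×10²³ = 0.01125 mol.
Photons absorbed: 0.404 × 0.01125 = 0.004545 mol.
Product: Φ × n_abs = 0.37 × 0.004545 = 0.001682 mol.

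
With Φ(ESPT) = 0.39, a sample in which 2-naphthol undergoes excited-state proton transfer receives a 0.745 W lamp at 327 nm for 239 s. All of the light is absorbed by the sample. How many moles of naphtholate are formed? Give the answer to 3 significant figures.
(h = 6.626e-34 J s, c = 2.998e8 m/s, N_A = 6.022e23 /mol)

1.90e-4 mol

Photon energy at 327 nm: hc/λ = (6.626e-34)(2.998e8)/(327e-9) = 6.075e-19 J.
Energy delivered: (0.745 W)(239 s) = 178.1 J.
Photons incident: 178.1 / 6.075e-19 = 2.932e20, i.e. 2.932e20/6.022e23 = 4.869e-4 mol.
Product: Φ × n_abs = 0.39 × 4.869e-4 = 1.899e-4 mol.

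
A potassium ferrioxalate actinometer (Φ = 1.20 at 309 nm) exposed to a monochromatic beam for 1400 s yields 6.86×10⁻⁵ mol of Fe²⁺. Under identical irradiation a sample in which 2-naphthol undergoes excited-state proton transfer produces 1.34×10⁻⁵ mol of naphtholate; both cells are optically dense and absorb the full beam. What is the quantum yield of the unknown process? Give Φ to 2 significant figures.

Photons absorbed by the actinometer: 6.86×10⁻⁵ / 1.20 = 5.717×10⁻⁵ mol.
Φ(unknown) = 1.34×10⁻⁵ / 5.717×10⁻⁵ = 0.23.

Φ = 0.23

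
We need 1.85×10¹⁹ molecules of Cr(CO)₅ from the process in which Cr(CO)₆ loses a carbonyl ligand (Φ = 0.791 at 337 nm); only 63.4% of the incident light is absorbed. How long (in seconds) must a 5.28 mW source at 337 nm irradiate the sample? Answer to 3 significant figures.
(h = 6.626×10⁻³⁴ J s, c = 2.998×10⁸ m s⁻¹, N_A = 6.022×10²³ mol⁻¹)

Product: 1.85×10¹⁹ / 6.022×10²³ = 3.072×10⁻⁵ mol.
Photons that must be absorbed: 3.072×10⁻⁵ / 0.791 = 3.884×10⁻⁵ mol.
Incident photons needed: 3.884×10⁻⁵ / 0.634 = 6.126×10⁻⁵ mol.
Photon energy: hc/λ = 5.895×10⁻¹⁹ J; per mole, 3.550×10⁵ J mol⁻¹.
Energy required: 6.126×10⁻⁵ × 3.550×10⁵ = 21.75 J.
Time: 21.75 J / 0.00528 W = 4120 s.

t ≈ 4120 s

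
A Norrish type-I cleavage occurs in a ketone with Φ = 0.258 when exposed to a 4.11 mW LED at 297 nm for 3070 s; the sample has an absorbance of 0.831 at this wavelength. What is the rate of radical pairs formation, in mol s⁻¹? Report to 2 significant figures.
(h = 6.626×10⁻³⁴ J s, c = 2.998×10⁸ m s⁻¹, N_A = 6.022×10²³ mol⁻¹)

Photon energy at 297 nm: hc/λ = (6.626×10⁻³⁴)(2.998×10⁸)/(297×10⁻⁹) = 6.688×10⁻¹⁹ J.
Energy delivered: (4.11 mW)(3070 s) = 12.62 J.
Photons incident: 12.62 / 6.688×10⁻¹⁹ = 1.887×10¹⁹, i.e. 1.887×10¹⁹/6.022×10²³ = 3.134×10⁻⁵ mol.
Fraction absorbed: 1 − 10^(−0.831) = 0.8524.
Photons absorbed: 0.8524 × 3.134×10⁻⁵ = 2.671×10⁻⁵ mol.
Product formed: 0.258 × 2.671×10⁻⁵ = 6.891×10⁻⁶ mol.
Rate: 6.891×10⁻⁶ / 3070 s = 2.2×10⁻⁹ mol s⁻¹.

2.2×10⁻⁹ mol s⁻¹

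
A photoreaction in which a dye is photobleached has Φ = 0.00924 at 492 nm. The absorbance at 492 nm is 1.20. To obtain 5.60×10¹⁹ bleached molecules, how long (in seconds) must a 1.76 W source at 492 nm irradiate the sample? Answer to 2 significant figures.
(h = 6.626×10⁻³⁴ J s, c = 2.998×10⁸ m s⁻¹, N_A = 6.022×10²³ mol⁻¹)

t ≈ 1500 s

Product: 5.60×10¹⁹ / 6.022×10²³ = 9.299×10⁻⁵ mol.
Photons that must be absorbed: 9.299×10⁻⁵ / 0.00924 = 0.01006 mol.
Fraction absorbed: 1 − 10^(−1.20) = 0.9369.
Incident photons needed: 0.01006 / 0.9369 = 0.01074 mol.
Photon energy: hc/λ = 4.038×10⁻¹⁹ J; per mole, 2.432×10⁵ J mol⁻¹.
Energy required: 0.01074 × 2.432×10⁵ = 2612 J.
Time: 2612 J / 1.76 W = 1500 s.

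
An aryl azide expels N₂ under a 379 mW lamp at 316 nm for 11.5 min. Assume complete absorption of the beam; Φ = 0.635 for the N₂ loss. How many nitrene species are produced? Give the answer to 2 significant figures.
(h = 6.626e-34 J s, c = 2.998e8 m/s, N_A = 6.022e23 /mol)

2.6e20 species

Photon energy at 316 nm: hc/λ = (6.626e-34)(2.998e8)/(316e-9) = 6.286e-19 J.
Energy delivered: (379 mW)(690 s) = 261.5 J.
Photons incident: 261.5 / 6.286e-19 = 4.160e20, i.e. 4.160e20/6.022e23 = 6.908e-4 mol.
Product: Φ × n_abs = 0.635 × 6.908e-4 = 4.387e-4 mol.
As a count: 4.387e-4 × 6.022e23 = 2.6e20.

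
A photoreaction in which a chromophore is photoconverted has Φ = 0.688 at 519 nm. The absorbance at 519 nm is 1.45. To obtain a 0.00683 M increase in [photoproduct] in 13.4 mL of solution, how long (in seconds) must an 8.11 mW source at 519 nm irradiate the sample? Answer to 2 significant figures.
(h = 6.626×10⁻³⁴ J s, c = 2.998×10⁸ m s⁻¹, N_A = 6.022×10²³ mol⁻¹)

t ≈ 3900 s

Product: (0.00683 M)(0.0134 L) = 9.152×10⁻⁵ mol.
Photons that must be absorbed: 9.152×10⁻⁵ / 0.688 = 1.330×10⁻⁴ mol.
Fraction absorbed: 1 − 10^(−1.45) = 0.9645.
Incident photons needed: 1.330×10⁻⁴ / 0.9645 = 1.379×10⁻⁴ mol.
Photon energy: hc/λ = 3.828×10⁻¹⁹ J; per mole, 2.305×10⁵ J mol⁻¹.
Energy required: 1.379×10⁻⁴ × 2.305×10⁵ = 31.79 J.
Time: 31.79 J / 0.00811 W = 3900 s.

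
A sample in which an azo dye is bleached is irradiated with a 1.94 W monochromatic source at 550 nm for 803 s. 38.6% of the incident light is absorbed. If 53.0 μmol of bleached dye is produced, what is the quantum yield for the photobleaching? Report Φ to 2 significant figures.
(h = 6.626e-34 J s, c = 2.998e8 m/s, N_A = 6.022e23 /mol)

Φ = 0.019

Product: 53.0 μmol = 5.30e-5 mol.
Photon energy at 550 nm: hc/λ = (6.626e-34)(2.998e8)/(550e-9) = 3.612e-19 J.
Energy delivered: (1.94 W)(803 s) = 1558 J.
Photons incident: 1558 / 3.612e-19 = 4.313e21, i.e. 4.313e21/6.022e23 = 0.007162 mol.
Photons absorbed: 0.386 × 0.007162 = 0.002765 mol.
Φ = 5.30e-5 mol / 0.002765 mol photons = 0.019.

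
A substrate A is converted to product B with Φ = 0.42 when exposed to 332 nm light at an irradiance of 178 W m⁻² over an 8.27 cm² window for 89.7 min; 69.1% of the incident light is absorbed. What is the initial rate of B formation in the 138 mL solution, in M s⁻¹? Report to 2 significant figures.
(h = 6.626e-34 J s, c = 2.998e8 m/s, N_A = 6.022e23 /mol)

8.6e-7 M s⁻¹

Photon energy at 332 nm: hc/λ = (6.626e-34)(2.998e8)/(332e-9) = 5.983e-19 J.
Energy delivered: (178 W m⁻²)(8.27e-4 m²)(5382 s) = 792.3 J.
Photons incident: 792.3 / 5.983e-19 = 1.324e21, i.e. 1.324e21/6.022e23 = 0.002199 mol.
Photons absorbed: 0.691 × 0.002199 = 0.001520 mol.
Product formed: 0.42 × 0.001520 = 6.384e-4 mol.
Rate: 6.384e-4 mol / (5382 s × 0.138 L) = 8.6e-7 M s⁻¹.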